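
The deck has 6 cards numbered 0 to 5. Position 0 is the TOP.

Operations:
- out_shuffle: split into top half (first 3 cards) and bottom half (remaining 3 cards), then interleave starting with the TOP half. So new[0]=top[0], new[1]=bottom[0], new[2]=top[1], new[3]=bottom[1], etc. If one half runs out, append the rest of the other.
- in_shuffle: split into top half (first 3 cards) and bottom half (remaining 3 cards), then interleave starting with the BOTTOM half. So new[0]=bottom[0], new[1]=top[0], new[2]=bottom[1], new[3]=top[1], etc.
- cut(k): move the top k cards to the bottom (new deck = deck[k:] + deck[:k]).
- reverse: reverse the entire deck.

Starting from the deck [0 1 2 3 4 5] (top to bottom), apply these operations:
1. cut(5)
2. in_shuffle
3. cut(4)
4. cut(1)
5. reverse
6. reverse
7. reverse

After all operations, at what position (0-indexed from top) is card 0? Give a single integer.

Answer: 1

Derivation:
After op 1 (cut(5)): [5 0 1 2 3 4]
After op 2 (in_shuffle): [2 5 3 0 4 1]
After op 3 (cut(4)): [4 1 2 5 3 0]
After op 4 (cut(1)): [1 2 5 3 0 4]
After op 5 (reverse): [4 0 3 5 2 1]
After op 6 (reverse): [1 2 5 3 0 4]
After op 7 (reverse): [4 0 3 5 2 1]
Card 0 is at position 1.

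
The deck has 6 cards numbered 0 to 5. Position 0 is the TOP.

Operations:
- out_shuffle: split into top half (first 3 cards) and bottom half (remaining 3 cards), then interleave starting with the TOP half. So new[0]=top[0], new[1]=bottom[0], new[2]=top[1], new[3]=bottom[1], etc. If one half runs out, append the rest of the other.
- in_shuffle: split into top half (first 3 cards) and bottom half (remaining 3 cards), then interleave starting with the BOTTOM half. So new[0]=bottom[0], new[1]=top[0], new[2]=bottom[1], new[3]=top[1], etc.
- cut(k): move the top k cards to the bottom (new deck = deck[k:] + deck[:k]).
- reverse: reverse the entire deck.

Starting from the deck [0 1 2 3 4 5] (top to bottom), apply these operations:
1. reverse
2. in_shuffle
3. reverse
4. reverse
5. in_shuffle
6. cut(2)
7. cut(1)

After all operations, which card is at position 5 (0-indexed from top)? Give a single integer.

Answer: 0

Derivation:
After op 1 (reverse): [5 4 3 2 1 0]
After op 2 (in_shuffle): [2 5 1 4 0 3]
After op 3 (reverse): [3 0 4 1 5 2]
After op 4 (reverse): [2 5 1 4 0 3]
After op 5 (in_shuffle): [4 2 0 5 3 1]
After op 6 (cut(2)): [0 5 3 1 4 2]
After op 7 (cut(1)): [5 3 1 4 2 0]
Position 5: card 0.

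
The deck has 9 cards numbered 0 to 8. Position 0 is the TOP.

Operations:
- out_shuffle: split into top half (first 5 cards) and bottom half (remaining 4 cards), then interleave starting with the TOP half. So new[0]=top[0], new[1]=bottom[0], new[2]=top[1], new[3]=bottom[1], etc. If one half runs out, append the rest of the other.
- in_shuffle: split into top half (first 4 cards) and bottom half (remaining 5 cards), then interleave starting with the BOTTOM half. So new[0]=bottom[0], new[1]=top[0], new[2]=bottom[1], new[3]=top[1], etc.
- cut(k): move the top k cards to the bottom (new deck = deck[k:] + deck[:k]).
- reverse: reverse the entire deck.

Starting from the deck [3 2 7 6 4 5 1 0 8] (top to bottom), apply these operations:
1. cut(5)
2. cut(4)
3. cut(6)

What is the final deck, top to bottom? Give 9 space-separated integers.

Answer: 1 0 8 3 2 7 6 4 5

Derivation:
After op 1 (cut(5)): [5 1 0 8 3 2 7 6 4]
After op 2 (cut(4)): [3 2 7 6 4 5 1 0 8]
After op 3 (cut(6)): [1 0 8 3 2 7 6 4 5]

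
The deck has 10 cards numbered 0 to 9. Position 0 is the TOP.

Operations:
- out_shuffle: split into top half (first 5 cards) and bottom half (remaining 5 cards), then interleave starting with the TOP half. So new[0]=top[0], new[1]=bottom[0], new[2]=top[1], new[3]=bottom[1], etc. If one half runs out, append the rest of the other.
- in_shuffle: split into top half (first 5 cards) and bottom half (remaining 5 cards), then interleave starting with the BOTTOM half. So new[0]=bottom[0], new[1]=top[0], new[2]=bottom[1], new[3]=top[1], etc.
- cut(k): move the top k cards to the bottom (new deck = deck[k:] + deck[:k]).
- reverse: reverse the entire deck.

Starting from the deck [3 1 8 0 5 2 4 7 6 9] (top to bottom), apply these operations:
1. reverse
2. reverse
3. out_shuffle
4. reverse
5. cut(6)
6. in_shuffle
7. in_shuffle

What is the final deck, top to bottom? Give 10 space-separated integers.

After op 1 (reverse): [9 6 7 4 2 5 0 8 1 3]
After op 2 (reverse): [3 1 8 0 5 2 4 7 6 9]
After op 3 (out_shuffle): [3 2 1 4 8 7 0 6 5 9]
After op 4 (reverse): [9 5 6 0 7 8 4 1 2 3]
After op 5 (cut(6)): [4 1 2 3 9 5 6 0 7 8]
After op 6 (in_shuffle): [5 4 6 1 0 2 7 3 8 9]
After op 7 (in_shuffle): [2 5 7 4 3 6 8 1 9 0]

Answer: 2 5 7 4 3 6 8 1 9 0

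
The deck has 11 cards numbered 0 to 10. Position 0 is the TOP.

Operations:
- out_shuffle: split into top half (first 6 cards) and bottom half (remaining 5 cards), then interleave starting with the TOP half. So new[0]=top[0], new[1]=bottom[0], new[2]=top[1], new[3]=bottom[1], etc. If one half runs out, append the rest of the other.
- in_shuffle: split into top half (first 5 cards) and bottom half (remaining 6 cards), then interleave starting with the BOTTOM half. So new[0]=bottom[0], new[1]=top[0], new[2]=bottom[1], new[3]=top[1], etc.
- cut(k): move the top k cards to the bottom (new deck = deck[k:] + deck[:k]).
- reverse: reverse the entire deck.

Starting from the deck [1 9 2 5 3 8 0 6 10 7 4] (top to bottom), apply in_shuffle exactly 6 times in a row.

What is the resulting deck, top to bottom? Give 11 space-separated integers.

After op 1 (in_shuffle): [8 1 0 9 6 2 10 5 7 3 4]
After op 2 (in_shuffle): [2 8 10 1 5 0 7 9 3 6 4]
After op 3 (in_shuffle): [0 2 7 8 9 10 3 1 6 5 4]
After op 4 (in_shuffle): [10 0 3 2 1 7 6 8 5 9 4]
After op 5 (in_shuffle): [7 10 6 0 8 3 5 2 9 1 4]
After op 6 (in_shuffle): [3 7 5 10 2 6 9 0 1 8 4]

Answer: 3 7 5 10 2 6 9 0 1 8 4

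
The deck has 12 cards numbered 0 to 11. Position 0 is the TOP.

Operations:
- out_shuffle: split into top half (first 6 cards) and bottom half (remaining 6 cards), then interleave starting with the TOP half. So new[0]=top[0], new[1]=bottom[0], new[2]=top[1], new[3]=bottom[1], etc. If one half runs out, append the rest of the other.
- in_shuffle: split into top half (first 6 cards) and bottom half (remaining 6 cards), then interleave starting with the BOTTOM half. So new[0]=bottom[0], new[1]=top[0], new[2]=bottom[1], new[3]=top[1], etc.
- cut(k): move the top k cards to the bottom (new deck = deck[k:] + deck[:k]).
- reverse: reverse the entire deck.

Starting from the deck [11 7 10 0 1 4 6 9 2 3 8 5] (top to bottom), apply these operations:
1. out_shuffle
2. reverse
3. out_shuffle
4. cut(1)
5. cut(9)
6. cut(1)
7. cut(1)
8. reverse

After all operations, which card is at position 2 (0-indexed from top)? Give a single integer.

Answer: 6

Derivation:
After op 1 (out_shuffle): [11 6 7 9 10 2 0 3 1 8 4 5]
After op 2 (reverse): [5 4 8 1 3 0 2 10 9 7 6 11]
After op 3 (out_shuffle): [5 2 4 10 8 9 1 7 3 6 0 11]
After op 4 (cut(1)): [2 4 10 8 9 1 7 3 6 0 11 5]
After op 5 (cut(9)): [0 11 5 2 4 10 8 9 1 7 3 6]
After op 6 (cut(1)): [11 5 2 4 10 8 9 1 7 3 6 0]
After op 7 (cut(1)): [5 2 4 10 8 9 1 7 3 6 0 11]
After op 8 (reverse): [11 0 6 3 7 1 9 8 10 4 2 5]
Position 2: card 6.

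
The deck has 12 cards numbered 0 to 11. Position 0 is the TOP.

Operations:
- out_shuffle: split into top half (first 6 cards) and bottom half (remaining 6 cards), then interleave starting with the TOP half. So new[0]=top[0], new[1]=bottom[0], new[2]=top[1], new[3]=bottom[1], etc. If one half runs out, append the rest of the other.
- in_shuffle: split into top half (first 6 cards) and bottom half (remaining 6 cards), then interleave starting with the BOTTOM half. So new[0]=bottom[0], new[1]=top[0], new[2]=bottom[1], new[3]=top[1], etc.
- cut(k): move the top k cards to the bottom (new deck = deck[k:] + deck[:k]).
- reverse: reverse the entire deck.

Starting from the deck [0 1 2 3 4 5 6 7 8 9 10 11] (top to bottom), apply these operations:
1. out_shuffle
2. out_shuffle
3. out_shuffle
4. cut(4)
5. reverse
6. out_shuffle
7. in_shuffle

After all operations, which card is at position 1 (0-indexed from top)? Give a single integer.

Answer: 10

Derivation:
After op 1 (out_shuffle): [0 6 1 7 2 8 3 9 4 10 5 11]
After op 2 (out_shuffle): [0 3 6 9 1 4 7 10 2 5 8 11]
After op 3 (out_shuffle): [0 7 3 10 6 2 9 5 1 8 4 11]
After op 4 (cut(4)): [6 2 9 5 1 8 4 11 0 7 3 10]
After op 5 (reverse): [10 3 7 0 11 4 8 1 5 9 2 6]
After op 6 (out_shuffle): [10 8 3 1 7 5 0 9 11 2 4 6]
After op 7 (in_shuffle): [0 10 9 8 11 3 2 1 4 7 6 5]
Position 1: card 10.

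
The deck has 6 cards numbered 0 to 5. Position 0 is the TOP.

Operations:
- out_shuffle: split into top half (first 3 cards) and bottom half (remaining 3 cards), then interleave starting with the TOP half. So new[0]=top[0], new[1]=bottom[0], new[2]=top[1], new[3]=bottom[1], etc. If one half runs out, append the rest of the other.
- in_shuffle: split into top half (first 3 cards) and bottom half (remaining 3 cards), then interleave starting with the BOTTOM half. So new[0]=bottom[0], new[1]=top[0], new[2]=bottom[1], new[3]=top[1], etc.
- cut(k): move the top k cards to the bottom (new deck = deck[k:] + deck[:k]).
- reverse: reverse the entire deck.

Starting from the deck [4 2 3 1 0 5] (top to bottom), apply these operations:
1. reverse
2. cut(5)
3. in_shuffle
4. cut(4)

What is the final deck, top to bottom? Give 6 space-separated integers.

Answer: 2 0 1 4 3 5

Derivation:
After op 1 (reverse): [5 0 1 3 2 4]
After op 2 (cut(5)): [4 5 0 1 3 2]
After op 3 (in_shuffle): [1 4 3 5 2 0]
After op 4 (cut(4)): [2 0 1 4 3 5]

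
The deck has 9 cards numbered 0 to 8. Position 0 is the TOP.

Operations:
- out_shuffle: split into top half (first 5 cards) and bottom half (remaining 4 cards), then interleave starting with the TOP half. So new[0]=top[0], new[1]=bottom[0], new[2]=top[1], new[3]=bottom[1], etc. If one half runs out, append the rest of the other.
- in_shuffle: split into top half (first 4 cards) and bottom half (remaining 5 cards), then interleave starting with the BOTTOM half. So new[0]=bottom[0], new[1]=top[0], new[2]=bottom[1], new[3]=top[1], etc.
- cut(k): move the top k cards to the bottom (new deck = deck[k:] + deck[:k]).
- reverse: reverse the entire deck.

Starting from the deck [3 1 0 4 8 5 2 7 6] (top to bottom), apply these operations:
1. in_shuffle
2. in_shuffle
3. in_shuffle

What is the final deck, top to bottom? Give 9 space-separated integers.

After op 1 (in_shuffle): [8 3 5 1 2 0 7 4 6]
After op 2 (in_shuffle): [2 8 0 3 7 5 4 1 6]
After op 3 (in_shuffle): [7 2 5 8 4 0 1 3 6]

Answer: 7 2 5 8 4 0 1 3 6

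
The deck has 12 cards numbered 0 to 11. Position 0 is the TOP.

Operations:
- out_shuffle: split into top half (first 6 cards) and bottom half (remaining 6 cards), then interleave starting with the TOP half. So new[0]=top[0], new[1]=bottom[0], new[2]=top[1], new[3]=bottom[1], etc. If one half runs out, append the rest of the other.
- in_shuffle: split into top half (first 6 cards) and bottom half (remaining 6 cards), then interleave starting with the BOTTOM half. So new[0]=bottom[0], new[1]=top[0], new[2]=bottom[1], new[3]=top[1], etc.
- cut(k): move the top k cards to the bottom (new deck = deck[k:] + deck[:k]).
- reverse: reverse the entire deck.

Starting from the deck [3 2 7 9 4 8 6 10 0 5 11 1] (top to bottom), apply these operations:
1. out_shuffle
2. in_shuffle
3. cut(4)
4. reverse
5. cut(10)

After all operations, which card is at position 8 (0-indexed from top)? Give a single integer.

After op 1 (out_shuffle): [3 6 2 10 7 0 9 5 4 11 8 1]
After op 2 (in_shuffle): [9 3 5 6 4 2 11 10 8 7 1 0]
After op 3 (cut(4)): [4 2 11 10 8 7 1 0 9 3 5 6]
After op 4 (reverse): [6 5 3 9 0 1 7 8 10 11 2 4]
After op 5 (cut(10)): [2 4 6 5 3 9 0 1 7 8 10 11]
Position 8: card 7.

Answer: 7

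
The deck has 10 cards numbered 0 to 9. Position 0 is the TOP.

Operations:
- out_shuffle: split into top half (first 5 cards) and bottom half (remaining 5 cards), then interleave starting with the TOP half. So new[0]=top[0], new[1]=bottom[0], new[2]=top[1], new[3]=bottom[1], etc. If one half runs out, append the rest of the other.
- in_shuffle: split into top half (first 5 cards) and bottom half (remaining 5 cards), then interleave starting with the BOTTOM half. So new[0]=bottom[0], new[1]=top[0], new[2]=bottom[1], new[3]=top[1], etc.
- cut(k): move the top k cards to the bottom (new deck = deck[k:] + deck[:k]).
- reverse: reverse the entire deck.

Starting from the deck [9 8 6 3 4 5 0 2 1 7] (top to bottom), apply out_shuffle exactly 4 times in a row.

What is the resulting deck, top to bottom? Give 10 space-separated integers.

Answer: 9 4 1 3 2 6 0 8 5 7

Derivation:
After op 1 (out_shuffle): [9 5 8 0 6 2 3 1 4 7]
After op 2 (out_shuffle): [9 2 5 3 8 1 0 4 6 7]
After op 3 (out_shuffle): [9 1 2 0 5 4 3 6 8 7]
After op 4 (out_shuffle): [9 4 1 3 2 6 0 8 5 7]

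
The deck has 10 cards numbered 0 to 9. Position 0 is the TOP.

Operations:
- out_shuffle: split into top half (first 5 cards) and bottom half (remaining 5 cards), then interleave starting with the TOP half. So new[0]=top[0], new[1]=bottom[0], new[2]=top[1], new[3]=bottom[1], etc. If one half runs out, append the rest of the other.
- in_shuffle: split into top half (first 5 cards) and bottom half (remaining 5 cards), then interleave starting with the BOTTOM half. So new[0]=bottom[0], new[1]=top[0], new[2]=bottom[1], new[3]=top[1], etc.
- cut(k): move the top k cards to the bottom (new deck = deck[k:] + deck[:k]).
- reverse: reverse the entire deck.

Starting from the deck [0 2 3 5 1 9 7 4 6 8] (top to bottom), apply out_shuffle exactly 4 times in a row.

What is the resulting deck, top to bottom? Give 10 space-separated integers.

After op 1 (out_shuffle): [0 9 2 7 3 4 5 6 1 8]
After op 2 (out_shuffle): [0 4 9 5 2 6 7 1 3 8]
After op 3 (out_shuffle): [0 6 4 7 9 1 5 3 2 8]
After op 4 (out_shuffle): [0 1 6 5 4 3 7 2 9 8]

Answer: 0 1 6 5 4 3 7 2 9 8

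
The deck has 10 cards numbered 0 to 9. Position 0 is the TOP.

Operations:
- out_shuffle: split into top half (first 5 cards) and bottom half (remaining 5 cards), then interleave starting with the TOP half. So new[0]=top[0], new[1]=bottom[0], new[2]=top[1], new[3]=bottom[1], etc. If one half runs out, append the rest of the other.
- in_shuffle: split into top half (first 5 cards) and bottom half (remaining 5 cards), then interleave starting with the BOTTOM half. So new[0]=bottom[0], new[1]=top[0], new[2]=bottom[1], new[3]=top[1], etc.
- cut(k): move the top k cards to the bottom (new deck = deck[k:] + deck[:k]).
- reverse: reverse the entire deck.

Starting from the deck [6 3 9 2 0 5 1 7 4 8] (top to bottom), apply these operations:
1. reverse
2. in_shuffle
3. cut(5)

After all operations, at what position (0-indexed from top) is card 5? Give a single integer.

Answer: 4

Derivation:
After op 1 (reverse): [8 4 7 1 5 0 2 9 3 6]
After op 2 (in_shuffle): [0 8 2 4 9 7 3 1 6 5]
After op 3 (cut(5)): [7 3 1 6 5 0 8 2 4 9]
Card 5 is at position 4.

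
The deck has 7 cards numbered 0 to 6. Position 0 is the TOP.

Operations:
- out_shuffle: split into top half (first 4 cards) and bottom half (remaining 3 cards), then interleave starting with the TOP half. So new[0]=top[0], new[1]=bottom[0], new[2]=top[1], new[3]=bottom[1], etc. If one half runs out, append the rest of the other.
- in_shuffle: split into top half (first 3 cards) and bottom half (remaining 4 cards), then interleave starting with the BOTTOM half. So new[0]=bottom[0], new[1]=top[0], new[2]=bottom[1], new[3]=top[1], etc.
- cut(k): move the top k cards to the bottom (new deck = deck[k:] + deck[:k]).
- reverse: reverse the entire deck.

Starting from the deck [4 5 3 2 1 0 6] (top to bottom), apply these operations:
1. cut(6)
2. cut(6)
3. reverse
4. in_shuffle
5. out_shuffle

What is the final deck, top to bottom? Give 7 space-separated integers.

Answer: 5 6 1 3 4 0 2

Derivation:
After op 1 (cut(6)): [6 4 5 3 2 1 0]
After op 2 (cut(6)): [0 6 4 5 3 2 1]
After op 3 (reverse): [1 2 3 5 4 6 0]
After op 4 (in_shuffle): [5 1 4 2 6 3 0]
After op 5 (out_shuffle): [5 6 1 3 4 0 2]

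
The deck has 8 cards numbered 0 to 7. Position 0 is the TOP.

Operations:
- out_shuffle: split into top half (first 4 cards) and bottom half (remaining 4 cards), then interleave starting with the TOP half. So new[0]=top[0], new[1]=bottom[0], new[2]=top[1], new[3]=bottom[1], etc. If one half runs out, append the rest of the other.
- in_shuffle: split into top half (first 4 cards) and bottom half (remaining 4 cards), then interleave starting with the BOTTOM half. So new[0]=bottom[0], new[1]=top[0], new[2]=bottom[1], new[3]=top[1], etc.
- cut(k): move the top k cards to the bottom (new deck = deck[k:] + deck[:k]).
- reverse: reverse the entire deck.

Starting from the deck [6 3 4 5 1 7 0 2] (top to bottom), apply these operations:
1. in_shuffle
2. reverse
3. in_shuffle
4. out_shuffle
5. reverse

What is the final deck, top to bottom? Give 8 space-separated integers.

After op 1 (in_shuffle): [1 6 7 3 0 4 2 5]
After op 2 (reverse): [5 2 4 0 3 7 6 1]
After op 3 (in_shuffle): [3 5 7 2 6 4 1 0]
After op 4 (out_shuffle): [3 6 5 4 7 1 2 0]
After op 5 (reverse): [0 2 1 7 4 5 6 3]

Answer: 0 2 1 7 4 5 6 3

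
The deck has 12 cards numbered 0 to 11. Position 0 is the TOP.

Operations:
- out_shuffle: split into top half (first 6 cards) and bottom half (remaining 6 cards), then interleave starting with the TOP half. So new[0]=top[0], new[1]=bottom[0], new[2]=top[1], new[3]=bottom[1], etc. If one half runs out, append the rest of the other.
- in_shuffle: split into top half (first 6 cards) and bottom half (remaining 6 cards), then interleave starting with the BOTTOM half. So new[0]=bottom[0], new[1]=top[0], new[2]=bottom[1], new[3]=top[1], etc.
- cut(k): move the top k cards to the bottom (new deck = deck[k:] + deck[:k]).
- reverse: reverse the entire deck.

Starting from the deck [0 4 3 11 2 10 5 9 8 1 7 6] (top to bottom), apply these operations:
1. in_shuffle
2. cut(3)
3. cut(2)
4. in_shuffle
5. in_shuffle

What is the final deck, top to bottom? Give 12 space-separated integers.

After op 1 (in_shuffle): [5 0 9 4 8 3 1 11 7 2 6 10]
After op 2 (cut(3)): [4 8 3 1 11 7 2 6 10 5 0 9]
After op 3 (cut(2)): [3 1 11 7 2 6 10 5 0 9 4 8]
After op 4 (in_shuffle): [10 3 5 1 0 11 9 7 4 2 8 6]
After op 5 (in_shuffle): [9 10 7 3 4 5 2 1 8 0 6 11]

Answer: 9 10 7 3 4 5 2 1 8 0 6 11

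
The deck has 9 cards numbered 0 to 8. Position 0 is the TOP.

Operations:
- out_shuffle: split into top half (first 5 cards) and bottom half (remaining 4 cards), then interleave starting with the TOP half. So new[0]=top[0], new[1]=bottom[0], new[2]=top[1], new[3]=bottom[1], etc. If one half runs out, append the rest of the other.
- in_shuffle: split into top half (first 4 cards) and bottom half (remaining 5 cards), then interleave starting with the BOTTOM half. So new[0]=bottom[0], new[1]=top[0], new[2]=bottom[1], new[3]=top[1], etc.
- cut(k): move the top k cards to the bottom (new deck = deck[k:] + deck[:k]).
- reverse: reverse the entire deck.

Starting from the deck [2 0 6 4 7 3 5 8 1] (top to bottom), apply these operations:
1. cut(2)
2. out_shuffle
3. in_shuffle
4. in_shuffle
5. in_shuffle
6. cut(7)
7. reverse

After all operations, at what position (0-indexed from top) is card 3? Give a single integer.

After op 1 (cut(2)): [6 4 7 3 5 8 1 2 0]
After op 2 (out_shuffle): [6 8 4 1 7 2 3 0 5]
After op 3 (in_shuffle): [7 6 2 8 3 4 0 1 5]
After op 4 (in_shuffle): [3 7 4 6 0 2 1 8 5]
After op 5 (in_shuffle): [0 3 2 7 1 4 8 6 5]
After op 6 (cut(7)): [6 5 0 3 2 7 1 4 8]
After op 7 (reverse): [8 4 1 7 2 3 0 5 6]
Card 3 is at position 5.

Answer: 5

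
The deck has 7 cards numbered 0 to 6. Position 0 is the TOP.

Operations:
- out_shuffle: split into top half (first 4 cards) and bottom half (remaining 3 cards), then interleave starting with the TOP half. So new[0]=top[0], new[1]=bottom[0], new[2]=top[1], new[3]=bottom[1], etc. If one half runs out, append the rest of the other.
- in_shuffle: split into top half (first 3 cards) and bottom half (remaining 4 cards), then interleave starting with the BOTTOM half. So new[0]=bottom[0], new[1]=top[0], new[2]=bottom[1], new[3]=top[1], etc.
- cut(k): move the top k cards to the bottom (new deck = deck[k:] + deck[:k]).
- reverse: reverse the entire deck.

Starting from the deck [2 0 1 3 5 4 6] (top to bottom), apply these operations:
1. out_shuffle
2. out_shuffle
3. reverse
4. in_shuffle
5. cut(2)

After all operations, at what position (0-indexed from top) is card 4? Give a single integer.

After op 1 (out_shuffle): [2 5 0 4 1 6 3]
After op 2 (out_shuffle): [2 1 5 6 0 3 4]
After op 3 (reverse): [4 3 0 6 5 1 2]
After op 4 (in_shuffle): [6 4 5 3 1 0 2]
After op 5 (cut(2)): [5 3 1 0 2 6 4]
Card 4 is at position 6.

Answer: 6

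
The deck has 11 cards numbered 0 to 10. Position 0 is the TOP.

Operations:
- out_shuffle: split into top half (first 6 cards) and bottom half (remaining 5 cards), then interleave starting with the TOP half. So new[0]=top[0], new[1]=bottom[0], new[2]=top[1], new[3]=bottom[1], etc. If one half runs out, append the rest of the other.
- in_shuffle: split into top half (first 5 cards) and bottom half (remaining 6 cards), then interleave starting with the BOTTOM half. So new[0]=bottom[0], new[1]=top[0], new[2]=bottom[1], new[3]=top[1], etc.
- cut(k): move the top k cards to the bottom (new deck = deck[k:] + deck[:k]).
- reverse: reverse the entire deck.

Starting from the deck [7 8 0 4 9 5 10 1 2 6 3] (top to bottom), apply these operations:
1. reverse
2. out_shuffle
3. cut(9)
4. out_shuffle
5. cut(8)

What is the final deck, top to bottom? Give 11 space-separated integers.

Answer: 6 10 4 7 2 5 0 3 1 9 8

Derivation:
After op 1 (reverse): [3 6 2 1 10 5 9 4 0 8 7]
After op 2 (out_shuffle): [3 9 6 4 2 0 1 8 10 7 5]
After op 3 (cut(9)): [7 5 3 9 6 4 2 0 1 8 10]
After op 4 (out_shuffle): [7 2 5 0 3 1 9 8 6 10 4]
After op 5 (cut(8)): [6 10 4 7 2 5 0 3 1 9 8]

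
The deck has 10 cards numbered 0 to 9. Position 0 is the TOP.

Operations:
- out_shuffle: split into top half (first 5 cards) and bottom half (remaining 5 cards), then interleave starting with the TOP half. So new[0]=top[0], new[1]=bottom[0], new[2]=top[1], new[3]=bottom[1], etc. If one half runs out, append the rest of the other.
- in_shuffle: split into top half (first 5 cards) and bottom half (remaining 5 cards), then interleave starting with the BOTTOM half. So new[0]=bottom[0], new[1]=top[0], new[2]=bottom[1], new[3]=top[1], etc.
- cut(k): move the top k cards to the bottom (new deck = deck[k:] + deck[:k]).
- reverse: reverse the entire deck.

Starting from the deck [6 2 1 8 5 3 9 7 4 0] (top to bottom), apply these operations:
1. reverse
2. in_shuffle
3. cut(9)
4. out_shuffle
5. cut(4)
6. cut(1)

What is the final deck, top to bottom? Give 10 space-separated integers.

After op 1 (reverse): [0 4 7 9 3 5 8 1 2 6]
After op 2 (in_shuffle): [5 0 8 4 1 7 2 9 6 3]
After op 3 (cut(9)): [3 5 0 8 4 1 7 2 9 6]
After op 4 (out_shuffle): [3 1 5 7 0 2 8 9 4 6]
After op 5 (cut(4)): [0 2 8 9 4 6 3 1 5 7]
After op 6 (cut(1)): [2 8 9 4 6 3 1 5 7 0]

Answer: 2 8 9 4 6 3 1 5 7 0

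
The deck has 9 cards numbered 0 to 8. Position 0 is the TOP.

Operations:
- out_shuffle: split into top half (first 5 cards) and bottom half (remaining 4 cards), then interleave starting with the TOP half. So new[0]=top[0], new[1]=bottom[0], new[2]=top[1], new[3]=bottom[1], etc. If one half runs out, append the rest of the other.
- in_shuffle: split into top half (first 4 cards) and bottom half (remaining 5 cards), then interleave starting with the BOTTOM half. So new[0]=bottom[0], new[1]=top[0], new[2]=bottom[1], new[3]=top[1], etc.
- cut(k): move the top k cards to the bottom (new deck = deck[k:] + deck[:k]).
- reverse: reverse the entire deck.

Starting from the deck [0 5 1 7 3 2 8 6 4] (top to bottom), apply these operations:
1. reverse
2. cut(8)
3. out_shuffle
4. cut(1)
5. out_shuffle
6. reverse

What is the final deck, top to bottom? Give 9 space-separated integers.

After op 1 (reverse): [4 6 8 2 3 7 1 5 0]
After op 2 (cut(8)): [0 4 6 8 2 3 7 1 5]
After op 3 (out_shuffle): [0 3 4 7 6 1 8 5 2]
After op 4 (cut(1)): [3 4 7 6 1 8 5 2 0]
After op 5 (out_shuffle): [3 8 4 5 7 2 6 0 1]
After op 6 (reverse): [1 0 6 2 7 5 4 8 3]

Answer: 1 0 6 2 7 5 4 8 3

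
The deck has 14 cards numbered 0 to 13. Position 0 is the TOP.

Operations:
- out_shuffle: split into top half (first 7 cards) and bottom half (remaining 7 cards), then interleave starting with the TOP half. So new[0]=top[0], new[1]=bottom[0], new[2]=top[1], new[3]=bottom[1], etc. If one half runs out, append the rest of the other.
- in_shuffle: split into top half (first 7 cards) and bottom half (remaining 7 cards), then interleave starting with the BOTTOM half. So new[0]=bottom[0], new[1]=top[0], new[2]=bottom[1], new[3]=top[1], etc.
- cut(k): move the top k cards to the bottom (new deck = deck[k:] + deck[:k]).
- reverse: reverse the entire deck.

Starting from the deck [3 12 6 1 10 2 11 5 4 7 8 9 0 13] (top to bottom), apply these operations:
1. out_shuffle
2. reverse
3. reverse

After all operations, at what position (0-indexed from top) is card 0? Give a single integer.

After op 1 (out_shuffle): [3 5 12 4 6 7 1 8 10 9 2 0 11 13]
After op 2 (reverse): [13 11 0 2 9 10 8 1 7 6 4 12 5 3]
After op 3 (reverse): [3 5 12 4 6 7 1 8 10 9 2 0 11 13]
Card 0 is at position 11.

Answer: 11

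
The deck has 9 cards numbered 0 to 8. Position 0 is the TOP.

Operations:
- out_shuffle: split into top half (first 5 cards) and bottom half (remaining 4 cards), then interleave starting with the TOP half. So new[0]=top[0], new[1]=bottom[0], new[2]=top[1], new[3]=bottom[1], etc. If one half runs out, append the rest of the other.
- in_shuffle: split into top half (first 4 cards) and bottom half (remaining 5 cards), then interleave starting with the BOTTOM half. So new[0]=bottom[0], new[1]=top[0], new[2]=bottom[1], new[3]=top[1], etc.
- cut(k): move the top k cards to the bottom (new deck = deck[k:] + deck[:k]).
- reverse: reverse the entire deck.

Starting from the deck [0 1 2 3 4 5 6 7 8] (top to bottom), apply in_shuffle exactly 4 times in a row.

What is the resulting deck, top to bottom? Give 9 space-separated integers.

After op 1 (in_shuffle): [4 0 5 1 6 2 7 3 8]
After op 2 (in_shuffle): [6 4 2 0 7 5 3 1 8]
After op 3 (in_shuffle): [7 6 5 4 3 2 1 0 8]
After op 4 (in_shuffle): [3 7 2 6 1 5 0 4 8]

Answer: 3 7 2 6 1 5 0 4 8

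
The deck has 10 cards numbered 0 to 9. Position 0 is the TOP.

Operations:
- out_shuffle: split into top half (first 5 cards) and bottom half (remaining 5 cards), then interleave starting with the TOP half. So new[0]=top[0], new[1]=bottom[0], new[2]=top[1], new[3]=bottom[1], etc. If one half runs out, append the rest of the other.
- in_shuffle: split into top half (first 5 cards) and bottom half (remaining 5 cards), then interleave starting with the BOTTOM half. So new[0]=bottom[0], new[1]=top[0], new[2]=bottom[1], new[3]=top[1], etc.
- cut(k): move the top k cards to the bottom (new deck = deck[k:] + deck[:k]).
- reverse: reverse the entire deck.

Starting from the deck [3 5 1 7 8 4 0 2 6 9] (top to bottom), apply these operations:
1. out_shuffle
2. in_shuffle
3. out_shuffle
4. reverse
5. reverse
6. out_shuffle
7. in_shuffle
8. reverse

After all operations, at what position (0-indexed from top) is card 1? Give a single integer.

After op 1 (out_shuffle): [3 4 5 0 1 2 7 6 8 9]
After op 2 (in_shuffle): [2 3 7 4 6 5 8 0 9 1]
After op 3 (out_shuffle): [2 5 3 8 7 0 4 9 6 1]
After op 4 (reverse): [1 6 9 4 0 7 8 3 5 2]
After op 5 (reverse): [2 5 3 8 7 0 4 9 6 1]
After op 6 (out_shuffle): [2 0 5 4 3 9 8 6 7 1]
After op 7 (in_shuffle): [9 2 8 0 6 5 7 4 1 3]
After op 8 (reverse): [3 1 4 7 5 6 0 8 2 9]
Card 1 is at position 1.

Answer: 1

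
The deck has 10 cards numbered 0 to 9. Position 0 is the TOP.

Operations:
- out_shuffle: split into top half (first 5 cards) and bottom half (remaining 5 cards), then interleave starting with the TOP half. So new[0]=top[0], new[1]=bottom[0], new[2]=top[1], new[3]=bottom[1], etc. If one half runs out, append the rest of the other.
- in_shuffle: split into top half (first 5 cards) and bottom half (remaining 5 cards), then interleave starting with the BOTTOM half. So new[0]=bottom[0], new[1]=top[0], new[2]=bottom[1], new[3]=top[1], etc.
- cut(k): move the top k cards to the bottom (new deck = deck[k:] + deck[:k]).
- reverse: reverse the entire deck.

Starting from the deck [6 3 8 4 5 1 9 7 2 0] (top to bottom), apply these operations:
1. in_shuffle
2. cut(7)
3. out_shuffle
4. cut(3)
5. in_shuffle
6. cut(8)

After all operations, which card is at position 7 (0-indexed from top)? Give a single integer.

After op 1 (in_shuffle): [1 6 9 3 7 8 2 4 0 5]
After op 2 (cut(7)): [4 0 5 1 6 9 3 7 8 2]
After op 3 (out_shuffle): [4 9 0 3 5 7 1 8 6 2]
After op 4 (cut(3)): [3 5 7 1 8 6 2 4 9 0]
After op 5 (in_shuffle): [6 3 2 5 4 7 9 1 0 8]
After op 6 (cut(8)): [0 8 6 3 2 5 4 7 9 1]
Position 7: card 7.

Answer: 7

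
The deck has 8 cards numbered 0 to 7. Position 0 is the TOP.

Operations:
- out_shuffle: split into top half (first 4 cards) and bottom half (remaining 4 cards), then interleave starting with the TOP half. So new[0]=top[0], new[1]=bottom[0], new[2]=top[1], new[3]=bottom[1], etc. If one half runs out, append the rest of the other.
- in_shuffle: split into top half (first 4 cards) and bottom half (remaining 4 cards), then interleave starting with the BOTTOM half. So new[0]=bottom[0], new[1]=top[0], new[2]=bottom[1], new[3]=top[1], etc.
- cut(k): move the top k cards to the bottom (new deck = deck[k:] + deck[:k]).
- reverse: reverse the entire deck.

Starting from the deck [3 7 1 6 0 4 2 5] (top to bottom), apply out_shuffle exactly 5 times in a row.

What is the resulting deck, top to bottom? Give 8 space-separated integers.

Answer: 3 1 0 2 7 6 4 5

Derivation:
After op 1 (out_shuffle): [3 0 7 4 1 2 6 5]
After op 2 (out_shuffle): [3 1 0 2 7 6 4 5]
After op 3 (out_shuffle): [3 7 1 6 0 4 2 5]
After op 4 (out_shuffle): [3 0 7 4 1 2 6 5]
After op 5 (out_shuffle): [3 1 0 2 7 6 4 5]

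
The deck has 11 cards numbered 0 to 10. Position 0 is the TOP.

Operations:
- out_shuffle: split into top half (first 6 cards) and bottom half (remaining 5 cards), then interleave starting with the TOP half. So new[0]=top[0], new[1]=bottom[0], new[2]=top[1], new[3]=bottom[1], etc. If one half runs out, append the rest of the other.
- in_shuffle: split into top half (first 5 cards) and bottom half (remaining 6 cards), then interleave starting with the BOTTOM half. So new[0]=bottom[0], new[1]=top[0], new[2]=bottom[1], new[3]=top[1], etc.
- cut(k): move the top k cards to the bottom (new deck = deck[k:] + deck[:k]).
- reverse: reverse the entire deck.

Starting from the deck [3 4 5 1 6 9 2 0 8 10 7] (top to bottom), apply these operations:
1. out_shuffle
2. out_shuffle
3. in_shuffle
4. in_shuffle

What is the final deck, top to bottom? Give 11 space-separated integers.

After op 1 (out_shuffle): [3 2 4 0 5 8 1 10 6 7 9]
After op 2 (out_shuffle): [3 1 2 10 4 6 0 7 5 9 8]
After op 3 (in_shuffle): [6 3 0 1 7 2 5 10 9 4 8]
After op 4 (in_shuffle): [2 6 5 3 10 0 9 1 4 7 8]

Answer: 2 6 5 3 10 0 9 1 4 7 8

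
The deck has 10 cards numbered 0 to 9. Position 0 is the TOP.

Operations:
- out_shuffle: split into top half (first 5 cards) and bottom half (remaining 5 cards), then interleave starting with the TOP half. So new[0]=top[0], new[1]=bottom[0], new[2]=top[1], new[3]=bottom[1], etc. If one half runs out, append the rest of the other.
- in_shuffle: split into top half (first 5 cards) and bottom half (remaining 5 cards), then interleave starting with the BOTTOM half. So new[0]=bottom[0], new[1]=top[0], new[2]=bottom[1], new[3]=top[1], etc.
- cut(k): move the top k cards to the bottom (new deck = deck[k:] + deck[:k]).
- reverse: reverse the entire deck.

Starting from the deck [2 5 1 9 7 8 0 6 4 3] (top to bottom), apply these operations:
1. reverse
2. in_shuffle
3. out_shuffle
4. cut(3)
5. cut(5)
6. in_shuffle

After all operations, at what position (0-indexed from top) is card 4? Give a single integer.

Answer: 6

Derivation:
After op 1 (reverse): [3 4 6 0 8 7 9 1 5 2]
After op 2 (in_shuffle): [7 3 9 4 1 6 5 0 2 8]
After op 3 (out_shuffle): [7 6 3 5 9 0 4 2 1 8]
After op 4 (cut(3)): [5 9 0 4 2 1 8 7 6 3]
After op 5 (cut(5)): [1 8 7 6 3 5 9 0 4 2]
After op 6 (in_shuffle): [5 1 9 8 0 7 4 6 2 3]
Card 4 is at position 6.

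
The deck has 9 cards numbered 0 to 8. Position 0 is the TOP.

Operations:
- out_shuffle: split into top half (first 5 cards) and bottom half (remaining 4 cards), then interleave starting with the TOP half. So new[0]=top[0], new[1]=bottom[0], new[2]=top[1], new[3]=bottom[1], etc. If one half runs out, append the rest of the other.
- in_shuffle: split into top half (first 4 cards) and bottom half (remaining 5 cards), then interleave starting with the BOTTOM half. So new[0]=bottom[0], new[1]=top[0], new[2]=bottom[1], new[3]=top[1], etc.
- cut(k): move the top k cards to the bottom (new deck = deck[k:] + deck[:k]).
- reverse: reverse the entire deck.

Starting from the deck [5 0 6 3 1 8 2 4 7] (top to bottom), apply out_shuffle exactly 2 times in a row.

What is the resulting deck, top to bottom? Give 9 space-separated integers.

After op 1 (out_shuffle): [5 8 0 2 6 4 3 7 1]
After op 2 (out_shuffle): [5 4 8 3 0 7 2 1 6]

Answer: 5 4 8 3 0 7 2 1 6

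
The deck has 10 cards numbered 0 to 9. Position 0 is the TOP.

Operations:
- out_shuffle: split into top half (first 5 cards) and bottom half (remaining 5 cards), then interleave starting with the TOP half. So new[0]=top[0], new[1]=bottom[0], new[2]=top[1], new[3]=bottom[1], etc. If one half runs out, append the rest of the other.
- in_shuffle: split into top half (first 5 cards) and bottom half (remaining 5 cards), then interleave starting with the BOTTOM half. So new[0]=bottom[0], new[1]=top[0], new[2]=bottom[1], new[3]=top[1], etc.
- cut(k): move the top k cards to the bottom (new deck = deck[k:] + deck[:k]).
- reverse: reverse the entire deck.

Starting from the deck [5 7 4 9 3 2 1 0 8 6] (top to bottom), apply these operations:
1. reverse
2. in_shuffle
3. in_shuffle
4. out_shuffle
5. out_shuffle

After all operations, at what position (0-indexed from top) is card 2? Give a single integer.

After op 1 (reverse): [6 8 0 1 2 3 9 4 7 5]
After op 2 (in_shuffle): [3 6 9 8 4 0 7 1 5 2]
After op 3 (in_shuffle): [0 3 7 6 1 9 5 8 2 4]
After op 4 (out_shuffle): [0 9 3 5 7 8 6 2 1 4]
After op 5 (out_shuffle): [0 8 9 6 3 2 5 1 7 4]
Card 2 is at position 5.

Answer: 5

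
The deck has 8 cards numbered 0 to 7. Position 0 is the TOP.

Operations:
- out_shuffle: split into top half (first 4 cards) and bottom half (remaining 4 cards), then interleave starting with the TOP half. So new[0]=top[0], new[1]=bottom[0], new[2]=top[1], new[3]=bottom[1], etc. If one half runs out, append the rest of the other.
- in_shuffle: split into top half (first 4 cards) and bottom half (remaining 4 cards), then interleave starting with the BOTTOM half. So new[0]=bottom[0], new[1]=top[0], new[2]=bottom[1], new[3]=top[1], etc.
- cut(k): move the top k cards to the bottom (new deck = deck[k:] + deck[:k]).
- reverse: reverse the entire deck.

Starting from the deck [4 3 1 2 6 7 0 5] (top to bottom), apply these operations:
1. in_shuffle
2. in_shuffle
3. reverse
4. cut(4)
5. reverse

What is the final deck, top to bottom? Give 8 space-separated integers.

Answer: 5 7 2 3 0 6 1 4

Derivation:
After op 1 (in_shuffle): [6 4 7 3 0 1 5 2]
After op 2 (in_shuffle): [0 6 1 4 5 7 2 3]
After op 3 (reverse): [3 2 7 5 4 1 6 0]
After op 4 (cut(4)): [4 1 6 0 3 2 7 5]
After op 5 (reverse): [5 7 2 3 0 6 1 4]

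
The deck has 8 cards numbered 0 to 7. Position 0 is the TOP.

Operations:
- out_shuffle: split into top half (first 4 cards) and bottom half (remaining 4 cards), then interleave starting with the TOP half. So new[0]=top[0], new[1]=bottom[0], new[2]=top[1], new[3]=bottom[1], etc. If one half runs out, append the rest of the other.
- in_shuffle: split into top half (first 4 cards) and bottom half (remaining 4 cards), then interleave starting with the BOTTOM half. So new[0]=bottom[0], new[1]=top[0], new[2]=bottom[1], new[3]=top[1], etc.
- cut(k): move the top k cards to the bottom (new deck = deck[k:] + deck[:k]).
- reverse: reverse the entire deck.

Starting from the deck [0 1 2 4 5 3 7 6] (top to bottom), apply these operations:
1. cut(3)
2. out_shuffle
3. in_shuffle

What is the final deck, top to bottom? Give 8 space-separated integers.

After op 1 (cut(3)): [4 5 3 7 6 0 1 2]
After op 2 (out_shuffle): [4 6 5 0 3 1 7 2]
After op 3 (in_shuffle): [3 4 1 6 7 5 2 0]

Answer: 3 4 1 6 7 5 2 0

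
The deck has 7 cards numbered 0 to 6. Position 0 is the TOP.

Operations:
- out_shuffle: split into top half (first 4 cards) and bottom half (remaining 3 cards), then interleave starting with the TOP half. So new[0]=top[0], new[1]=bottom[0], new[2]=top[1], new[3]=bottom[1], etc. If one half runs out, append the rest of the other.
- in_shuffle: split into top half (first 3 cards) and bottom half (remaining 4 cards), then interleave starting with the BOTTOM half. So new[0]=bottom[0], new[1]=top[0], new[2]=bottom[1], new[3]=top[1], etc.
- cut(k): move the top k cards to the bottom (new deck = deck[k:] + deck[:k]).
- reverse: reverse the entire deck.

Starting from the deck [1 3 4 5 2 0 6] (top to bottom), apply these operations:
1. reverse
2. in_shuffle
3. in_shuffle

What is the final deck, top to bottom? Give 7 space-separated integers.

After op 1 (reverse): [6 0 2 5 4 3 1]
After op 2 (in_shuffle): [5 6 4 0 3 2 1]
After op 3 (in_shuffle): [0 5 3 6 2 4 1]

Answer: 0 5 3 6 2 4 1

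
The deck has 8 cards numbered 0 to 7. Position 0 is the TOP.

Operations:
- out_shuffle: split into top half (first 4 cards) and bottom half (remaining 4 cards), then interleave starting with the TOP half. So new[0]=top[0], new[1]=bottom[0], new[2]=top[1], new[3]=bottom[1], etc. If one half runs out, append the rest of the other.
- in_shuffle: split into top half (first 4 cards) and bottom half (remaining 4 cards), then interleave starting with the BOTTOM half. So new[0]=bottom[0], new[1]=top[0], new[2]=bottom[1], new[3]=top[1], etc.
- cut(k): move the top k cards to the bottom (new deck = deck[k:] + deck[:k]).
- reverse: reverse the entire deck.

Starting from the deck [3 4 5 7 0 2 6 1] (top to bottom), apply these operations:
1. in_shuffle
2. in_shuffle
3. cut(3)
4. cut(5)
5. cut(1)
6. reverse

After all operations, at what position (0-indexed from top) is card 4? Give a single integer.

After op 1 (in_shuffle): [0 3 2 4 6 5 1 7]
After op 2 (in_shuffle): [6 0 5 3 1 2 7 4]
After op 3 (cut(3)): [3 1 2 7 4 6 0 5]
After op 4 (cut(5)): [6 0 5 3 1 2 7 4]
After op 5 (cut(1)): [0 5 3 1 2 7 4 6]
After op 6 (reverse): [6 4 7 2 1 3 5 0]
Card 4 is at position 1.

Answer: 1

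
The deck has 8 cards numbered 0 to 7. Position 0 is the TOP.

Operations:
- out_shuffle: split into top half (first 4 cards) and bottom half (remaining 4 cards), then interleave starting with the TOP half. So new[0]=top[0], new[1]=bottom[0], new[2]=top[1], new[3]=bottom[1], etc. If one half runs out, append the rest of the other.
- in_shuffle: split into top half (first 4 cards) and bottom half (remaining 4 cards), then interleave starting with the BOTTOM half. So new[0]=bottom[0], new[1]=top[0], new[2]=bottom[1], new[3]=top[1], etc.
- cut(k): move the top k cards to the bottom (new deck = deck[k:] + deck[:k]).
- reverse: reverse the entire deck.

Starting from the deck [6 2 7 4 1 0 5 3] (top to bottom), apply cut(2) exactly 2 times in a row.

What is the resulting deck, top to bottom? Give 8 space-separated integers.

After op 1 (cut(2)): [7 4 1 0 5 3 6 2]
After op 2 (cut(2)): [1 0 5 3 6 2 7 4]

Answer: 1 0 5 3 6 2 7 4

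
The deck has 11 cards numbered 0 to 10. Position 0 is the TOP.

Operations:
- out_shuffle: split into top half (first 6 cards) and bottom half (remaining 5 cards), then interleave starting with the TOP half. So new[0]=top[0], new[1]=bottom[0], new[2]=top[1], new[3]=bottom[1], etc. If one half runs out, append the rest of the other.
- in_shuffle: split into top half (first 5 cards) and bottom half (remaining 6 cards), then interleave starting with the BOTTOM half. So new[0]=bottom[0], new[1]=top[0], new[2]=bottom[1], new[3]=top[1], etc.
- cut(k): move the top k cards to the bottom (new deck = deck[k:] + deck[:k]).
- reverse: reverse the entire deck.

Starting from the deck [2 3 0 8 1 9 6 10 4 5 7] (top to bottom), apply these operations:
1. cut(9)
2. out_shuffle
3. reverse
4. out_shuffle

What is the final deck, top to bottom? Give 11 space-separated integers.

Answer: 8 2 4 9 0 7 10 1 3 5 6

Derivation:
After op 1 (cut(9)): [5 7 2 3 0 8 1 9 6 10 4]
After op 2 (out_shuffle): [5 1 7 9 2 6 3 10 0 4 8]
After op 3 (reverse): [8 4 0 10 3 6 2 9 7 1 5]
After op 4 (out_shuffle): [8 2 4 9 0 7 10 1 3 5 6]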